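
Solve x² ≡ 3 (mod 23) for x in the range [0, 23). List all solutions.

Since 23 ≡ 3 (mod 4), a square root of 3 is 3^((23+1)/4) = 3^6 mod 23.
Repeated squaring: 3^2≡9, 3^4≡12 (mod 23).
3^6 = 3^(4+2) ≡ 16 (mod 23).
Check: 16² = 256 ≡ 3 (mod 23). The two roots are 7 and 16.

7, 16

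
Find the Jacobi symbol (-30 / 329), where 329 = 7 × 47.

-1

First reduce: -30 ≡ 299 (mod 329).
Reciprocity: 299 ≡ 3 and 329 ≡ 1 (mod 4), so (299/329) = +(329/299).
Reduce top mod 299: now compute (30/299).
Pull out 2: since 299 ≡ 3 (mod 8), (2/299) = -1.
Reciprocity: 15 ≡ 3 and 299 ≡ 3 (mod 4), so (15/299) = −(299/15).
Reduce top mod 15: now compute (14/15).
Pull out 2: since 15 ≡ 7 (mod 8), (2/15) = +1.
Reciprocity: 7 ≡ 3 and 15 ≡ 3 (mod 4), so (7/15) = −(15/7).
Reduce top mod 7: now compute (1/7).
Reached (1/7) = 1. Collecting the sign flips along the way, the symbol is -1.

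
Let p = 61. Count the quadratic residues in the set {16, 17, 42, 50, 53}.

(16/61) = +1 → QR.
(17/61) = -1 → non-residue.
(42/61) = +1 → QR.
(50/61) = -1 → non-residue.
(53/61) = -1 → non-residue.
Total quadratic residues among the 5: 2.

2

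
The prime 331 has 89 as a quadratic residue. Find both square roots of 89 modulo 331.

Since 331 ≡ 3 (mod 4), a square root of 89 is 89^((331+1)/4) = 89^83 mod 331.
Repeated squaring: 89^2≡308, 89^4≡198, 89^8≡146, 89^16≡132, 89^32≡212, 89^64≡259 (mod 331).
89^83 = 89^(64+16+2+1) ≡ 163 (mod 331).
Check: 163² = 26569 ≡ 89 (mod 331). The two roots are 163 and 168.

163, 168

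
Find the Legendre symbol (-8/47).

First reduce: -8 ≡ 39 (mod 47).
Reciprocity: 39 ≡ 3 and 47 ≡ 3 (mod 4), so (39/47) = −(47/39).
Reduce top mod 39: now compute (8/39).
Pull out 2^3: since 39 ≡ 7 (mod 8), (2/39) = +1, so (2/39)^3 = +1.
Reached (1/39) = 1. Collecting the sign flips along the way, the symbol is -1.

-1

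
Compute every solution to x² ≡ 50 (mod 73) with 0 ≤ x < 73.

73 ≡ 1 (mod 4), so we find a root by search.
Trying successive values, 14² = 196 ≡ 50 (mod 73). The other root is 73 − 14 = 59.

14, 59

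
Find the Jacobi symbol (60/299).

1

Pull out 2^2: since 299 ≡ 3 (mod 8), (2/299) = -1, so (2/299)^2 = +1.
Reciprocity: 15 ≡ 3 and 299 ≡ 3 (mod 4), so (15/299) = −(299/15).
Reduce top mod 15: now compute (14/15).
Pull out 2: since 15 ≡ 7 (mod 8), (2/15) = +1.
Reciprocity: 7 ≡ 3 and 15 ≡ 3 (mod 4), so (7/15) = −(15/7).
Reduce top mod 7: now compute (1/7).
Reached (1/7) = 1. Collecting the sign flips along the way, the symbol is +1.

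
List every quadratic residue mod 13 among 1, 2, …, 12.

Square k = 1,…,6 (k and 13−k give the same square):
1²=1, 2²=4, 3²=9, 4²≡3, 5²≡12, 6²≡10 (mod 13).
So the quadratic residues mod 13 are {1, 3, 4, 9, 10, 12}.

1, 3, 4, 9, 10, 12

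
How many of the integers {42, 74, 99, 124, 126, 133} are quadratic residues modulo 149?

(42/149) = +1 → QR.
(74/149) = -1 → non-residue.
(99/149) = -1 → non-residue.
(124/149) = +1 → QR.
(126/149) = -1 → non-residue.
(133/149) = +1 → QR.
Total quadratic residues among the 6: 3.

3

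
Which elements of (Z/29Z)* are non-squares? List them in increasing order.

Square k = 1,…,14 (k and 29−k give the same square):
1²=1, 2²=4, 3²=9, 4²=16, 5²=25, 6²≡7, 7²≡20, 8²≡6, 9²≡23, 10²≡13, 11²≡5, 12²≡28, 13²≡24, 14²≡22 (mod 29).
The residues are {1, 4, 5, 6, 7, 9, 13, 16, 20, 22, 23, 24, 25, 28}; the non-residues are the remaining 14 nonzero classes.

2, 3, 8, 10, 11, 12, 14, 15, 17, 18, 19, 21, 26, 27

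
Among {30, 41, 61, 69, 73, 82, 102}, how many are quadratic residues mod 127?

6

(30/127) = +1 → QR.
(41/127) = +1 → QR.
(61/127) = +1 → QR.
(69/127) = +1 → QR.
(73/127) = +1 → QR.
(82/127) = +1 → QR.
(102/127) = -1 → non-residue.
Total quadratic residues among the 7: 6.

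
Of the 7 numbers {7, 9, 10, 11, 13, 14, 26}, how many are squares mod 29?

(7/29) = +1 → QR.
(9/29) = +1 → QR.
(10/29) = -1 → non-residue.
(11/29) = -1 → non-residue.
(13/29) = +1 → QR.
(14/29) = -1 → non-residue.
(26/29) = -1 → non-residue.
Total quadratic residues among the 7: 3.

3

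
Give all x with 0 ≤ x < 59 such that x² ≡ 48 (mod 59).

15, 44

Since 59 ≡ 3 (mod 4), a square root of 48 is 48^((59+1)/4) = 48^15 mod 59.
Repeated squaring: 48^2≡3, 48^4≡9, 48^8≡22 (mod 59).
48^15 = 48^(8+4+2+1) ≡ 15 (mod 59).
Check: 15² = 225 ≡ 48 (mod 59). The two roots are 15 and 44.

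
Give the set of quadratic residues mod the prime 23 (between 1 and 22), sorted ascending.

1, 2, 3, 4, 6, 8, 9, 12, 13, 16, 18

Square k = 1,…,11 (k and 23−k give the same square):
1²=1, 2²=4, 3²=9, 4²=16, 5²≡2, 6²≡13, 7²≡3, 8²≡18, 9²≡12, 10²≡8, 11²≡6 (mod 23).
So the quadratic residues mod 23 are {1, 2, 3, 4, 6, 8, 9, 12, 13, 16, 18}.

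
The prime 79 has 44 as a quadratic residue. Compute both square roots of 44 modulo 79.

Since 79 ≡ 3 (mod 4), a square root of 44 is 44^((79+1)/4) = 44^20 mod 79.
Repeated squaring: 44^2≡40, 44^4≡20, 44^8≡5, 44^16≡25 (mod 79).
44^20 = 44^(16+4) ≡ 26 (mod 79).
Check: 26² = 676 ≡ 44 (mod 79). The two roots are 26 and 53.

26, 53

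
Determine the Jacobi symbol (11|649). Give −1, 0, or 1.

Reciprocity: 11 ≡ 3 and 649 ≡ 1 (mod 4), so (11/649) = +(649/11).
Reduce top mod 11: now compute (0/11).
Top reduces to 0: gcd > 1, so the symbol is 0.

0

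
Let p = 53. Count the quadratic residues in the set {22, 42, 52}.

(22/53) = -1 → non-residue.
(42/53) = +1 → QR.
(52/53) = +1 → QR.
Total quadratic residues among the 3: 2.

2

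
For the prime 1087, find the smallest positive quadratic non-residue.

3

(2/1087) = +1, so 2 is a residue.
(3/1087) = −1, so 3 is the smallest positive non-residue mod 1087.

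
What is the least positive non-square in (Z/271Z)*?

3

(2/271) = +1, so 2 is a residue.
(3/271) = −1, so 3 is the smallest positive non-residue mod 271.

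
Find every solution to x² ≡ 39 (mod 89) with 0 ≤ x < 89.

22, 67

89 ≡ 1 (mod 4), so we find a root by search.
Trying successive values, 22² = 484 ≡ 39 (mod 89). The other root is 89 − 22 = 67.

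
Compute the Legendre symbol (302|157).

1

First reduce: 302 ≡ 145 (mod 157).
Reciprocity: 145 ≡ 1 and 157 ≡ 1 (mod 4), so (145/157) = +(157/145).
Reduce top mod 145: now compute (12/145).
Pull out 2^2: since 145 ≡ 1 (mod 8), (2/145) = +1, so (2/145)^2 = +1.
Reciprocity: 3 ≡ 3 and 145 ≡ 1 (mod 4), so (3/145) = +(145/3).
Reduce top mod 3: now compute (1/3).
Reached (1/3) = 1. Collecting the sign flips along the way, the symbol is +1.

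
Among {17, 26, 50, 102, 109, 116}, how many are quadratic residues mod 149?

4

(17/149) = +1 → QR.
(26/149) = +1 → QR.
(50/149) = -1 → non-residue.
(102/149) = +1 → QR.
(109/149) = -1 → non-residue.
(116/149) = +1 → QR.
Total quadratic residues among the 6: 4.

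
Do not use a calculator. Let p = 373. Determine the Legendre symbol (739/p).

1

First reduce: 739 ≡ 366 (mod 373).
Pull out 2: since 373 ≡ 5 (mod 8), (2/373) = -1.
Reciprocity: 183 ≡ 3 and 373 ≡ 1 (mod 4), so (183/373) = +(373/183).
Reduce top mod 183: now compute (7/183).
Reciprocity: 7 ≡ 3 and 183 ≡ 3 (mod 4), so (7/183) = −(183/7).
Reduce top mod 7: now compute (1/7).
Reached (1/7) = 1. Collecting the sign flips along the way, the symbol is +1.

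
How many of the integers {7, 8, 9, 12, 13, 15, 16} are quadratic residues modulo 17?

5

(7/17) = -1 → non-residue.
(8/17) = +1 → QR.
(9/17) = +1 → QR.
(12/17) = -1 → non-residue.
(13/17) = +1 → QR.
(15/17) = +1 → QR.
(16/17) = +1 → QR.
Total quadratic residues among the 7: 5.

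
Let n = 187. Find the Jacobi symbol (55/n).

0

Reciprocity: 55 ≡ 3 and 187 ≡ 3 (mod 4), so (55/187) = −(187/55).
Reduce top mod 55: now compute (22/55).
Pull out 2: since 55 ≡ 7 (mod 8), (2/55) = +1.
Reciprocity: 11 ≡ 3 and 55 ≡ 3 (mod 4), so (11/55) = −(55/11).
Reduce top mod 11: now compute (0/11).
Top reduces to 0: gcd > 1, so the symbol is 0.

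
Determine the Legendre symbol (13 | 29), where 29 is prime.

Reciprocity: 13 ≡ 1 and 29 ≡ 1 (mod 4), so (13/29) = +(29/13).
Reduce top mod 13: now compute (3/13).
Reciprocity: 3 ≡ 3 and 13 ≡ 1 (mod 4), so (3/13) = +(13/3).
Reduce top mod 3: now compute (1/3).
Reached (1/3) = 1. Collecting the sign flips along the way, the symbol is +1.

1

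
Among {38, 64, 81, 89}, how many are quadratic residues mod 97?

3

(38/97) = -1 → non-residue.
(64/97) = +1 → QR.
(81/97) = +1 → QR.
(89/97) = +1 → QR.
Total quadratic residues among the 4: 3.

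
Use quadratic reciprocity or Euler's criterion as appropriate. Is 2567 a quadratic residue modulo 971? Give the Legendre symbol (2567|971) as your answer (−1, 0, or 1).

1

Euler's criterion: (2567/971) ≡ 625^485 (mod 971).
625^2 ≡ 283 (mod 971)
625^4 ≡ 467 (mod 971)
625^8 ≡ 585 (mod 971)
625^16 ≡ 433 (mod 971)
625^32 ≡ 86 (mod 971)
625^64 ≡ 599 (mod 971)
625^128 ≡ 502 (mod 971)
625^256 ≡ 515 (mod 971)
625^485 = 625^(256+128+64+32+4+1) ≡ 1 (mod 971).
Result is 1, so (2567/971) = 1.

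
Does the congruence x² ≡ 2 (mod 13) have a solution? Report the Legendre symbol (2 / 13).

-1

Pull out 2: since 13 ≡ 5 (mod 8), (2/13) = -1.
Reached (1/13) = 1. Collecting the sign flips along the way, the symbol is -1.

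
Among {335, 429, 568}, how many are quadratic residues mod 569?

3

(335/569) = +1 → QR.
(429/569) = +1 → QR.
(568/569) = +1 → QR.
Total quadratic residues among the 3: 3.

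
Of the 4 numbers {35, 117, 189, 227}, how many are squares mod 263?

2

(35/263) = +1 → QR.
(117/263) = +1 → QR.
(189/263) = -1 → non-residue.
(227/263) = -1 → non-residue.
Total quadratic residues among the 4: 2.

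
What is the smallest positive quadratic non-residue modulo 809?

3

(2/809) = +1, so 2 is a residue.
(3/809) = −1, so 3 is the smallest positive non-residue mod 809.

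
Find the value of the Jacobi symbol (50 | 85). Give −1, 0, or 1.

0

Pull out 2: since 85 ≡ 5 (mod 8), (2/85) = -1.
Reciprocity: 25 ≡ 1 and 85 ≡ 1 (mod 4), so (25/85) = +(85/25).
Reduce top mod 25: now compute (10/25).
Pull out 2: since 25 ≡ 1 (mod 8), (2/25) = +1.
Reciprocity: 5 ≡ 1 and 25 ≡ 1 (mod 4), so (5/25) = +(25/5).
Reduce top mod 5: now compute (0/5).
Top reduces to 0: gcd > 1, so the symbol is 0.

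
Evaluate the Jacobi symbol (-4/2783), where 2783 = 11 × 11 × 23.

First reduce: -4 ≡ 2779 (mod 2783).
Reciprocity: 2779 ≡ 3 and 2783 ≡ 3 (mod 4), so (2779/2783) = −(2783/2779).
Reduce top mod 2779: now compute (4/2779).
Pull out 2^2: since 2779 ≡ 3 (mod 8), (2/2779) = -1, so (2/2779)^2 = +1.
Reached (1/2779) = 1. Collecting the sign flips along the way, the symbol is -1.

-1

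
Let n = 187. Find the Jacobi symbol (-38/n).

-1

First reduce: -38 ≡ 149 (mod 187).
Reciprocity: 149 ≡ 1 and 187 ≡ 3 (mod 4), so (149/187) = +(187/149).
Reduce top mod 149: now compute (38/149).
Pull out 2: since 149 ≡ 5 (mod 8), (2/149) = -1.
Reciprocity: 19 ≡ 3 and 149 ≡ 1 (mod 4), so (19/149) = +(149/19).
Reduce top mod 19: now compute (16/19).
Pull out 2^4: since 19 ≡ 3 (mod 8), (2/19) = -1, so (2/19)^4 = +1.
Reached (1/19) = 1. Collecting the sign flips along the way, the symbol is -1.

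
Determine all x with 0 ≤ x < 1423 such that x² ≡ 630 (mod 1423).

Since 1423 ≡ 3 (mod 4), a square root of 630 is 630^((1423+1)/4) = 630^356 mod 1423.
Repeated squaring: 630^2≡1306, 630^4≡882, 630^8≡966, 630^16≡1091, 630^32≡653, 630^64≡932, 630^128≡594, 630^256≡1355 (mod 1423).
630^356 = 630^(256+64+32+4) ≡ 162 (mod 1423).
Check: 162² = 26244 ≡ 630 (mod 1423). The two roots are 162 and 1261.

162, 1261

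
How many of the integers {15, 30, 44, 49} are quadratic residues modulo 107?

3

(15/107) = -1 → non-residue.
(30/107) = +1 → QR.
(44/107) = +1 → QR.
(49/107) = +1 → QR.
Total quadratic residues among the 4: 3.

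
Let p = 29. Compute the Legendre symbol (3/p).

-1

Euler's criterion: (3/29) ≡ 3^14 (mod 29).
3^2 ≡ 9 (mod 29)
3^4 ≡ 23 (mod 29)
3^8 ≡ 7 (mod 29)
3^14 = 3^(8+4+2) ≡ 28 (mod 29).
Result is 28 ≡ −1, so (3/29) = −1.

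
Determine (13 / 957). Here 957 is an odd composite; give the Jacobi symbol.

-1

Reciprocity: 13 ≡ 1 and 957 ≡ 1 (mod 4), so (13/957) = +(957/13).
Reduce top mod 13: now compute (8/13).
Pull out 2^3: since 13 ≡ 5 (mod 8), (2/13) = -1, so (2/13)^3 = -1.
Reached (1/13) = 1. Collecting the sign flips along the way, the symbol is -1.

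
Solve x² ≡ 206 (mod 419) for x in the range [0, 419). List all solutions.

Since 419 ≡ 3 (mod 4), a square root of 206 is 206^((419+1)/4) = 206^105 mod 419.
Repeated squaring: 206^2≡117, 206^4≡281, 206^8≡189, 206^16≡106, 206^32≡342, 206^64≡63 (mod 419).
206^105 = 206^(64+32+8+1) ≡ 25 (mod 419).
Check: 25² = 625 ≡ 206 (mod 419). The two roots are 25 and 394.

25, 394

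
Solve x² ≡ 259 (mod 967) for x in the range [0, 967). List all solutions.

Since 967 ≡ 3 (mod 4), a square root of 259 is 259^((967+1)/4) = 259^242 mod 967.
Repeated squaring: 259^2≡358, 259^4≡520, 259^8≡607, 259^16≡22, 259^32≡484, 259^64≡242, 259^128≡544 (mod 967).
259^242 = 259^(128+64+32+16+2) ≡ 817 (mod 967).
Check: 817² = 667489 ≡ 259 (mod 967). The two roots are 150 and 817.

150, 817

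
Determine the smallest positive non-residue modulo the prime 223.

(2/223) = +1, so 2 is a residue.
(3/223) = −1, so 3 is the smallest positive non-residue mod 223.

3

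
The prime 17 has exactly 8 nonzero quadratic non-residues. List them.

Square k = 1,…,8 (k and 17−k give the same square):
1²=1, 2²=4, 3²=9, 4²=16, 5²≡8, 6²≡2, 7²≡15, 8²≡13 (mod 17).
The residues are {1, 2, 4, 8, 9, 13, 15, 16}; the non-residues are the remaining 8 nonzero classes.

3,5,6,7,10,11,12,14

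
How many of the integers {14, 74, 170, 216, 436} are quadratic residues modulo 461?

4

(14/461) = +1 → QR.
(74/461) = +1 → QR.
(170/461) = -1 → non-residue.
(216/461) = +1 → QR.
(436/461) = +1 → QR.
Total quadratic residues among the 5: 4.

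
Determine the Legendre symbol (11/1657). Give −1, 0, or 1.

-1

Reciprocity: 11 ≡ 3 and 1657 ≡ 1 (mod 4), so (11/1657) = +(1657/11).
Reduce top mod 11: now compute (7/11).
Reciprocity: 7 ≡ 3 and 11 ≡ 3 (mod 4), so (7/11) = −(11/7).
Reduce top mod 7: now compute (4/7).
Pull out 2^2: since 7 ≡ 7 (mod 8), (2/7) = +1, so (2/7)^2 = +1.
Reached (1/7) = 1. Collecting the sign flips along the way, the symbol is -1.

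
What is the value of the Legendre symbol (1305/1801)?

-1

Reciprocity: 1305 ≡ 1 and 1801 ≡ 1 (mod 4), so (1305/1801) = +(1801/1305).
Reduce top mod 1305: now compute (496/1305).
Pull out 2^4: since 1305 ≡ 1 (mod 8), (2/1305) = +1, so (2/1305)^4 = +1.
Reciprocity: 31 ≡ 3 and 1305 ≡ 1 (mod 4), so (31/1305) = +(1305/31).
Reduce top mod 31: now compute (3/31).
Reciprocity: 3 ≡ 3 and 31 ≡ 3 (mod 4), so (3/31) = −(31/3).
Reduce top mod 3: now compute (1/3).
Reached (1/3) = 1. Collecting the sign flips along the way, the symbol is -1.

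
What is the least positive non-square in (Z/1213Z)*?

2

(2/1213) = −1, so 2 is the smallest positive non-residue mod 1213.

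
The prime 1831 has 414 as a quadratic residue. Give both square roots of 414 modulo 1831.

613, 1218

Since 1831 ≡ 3 (mod 4), a square root of 414 is 414^((1831+1)/4) = 414^458 mod 1831.
Repeated squaring: 414^2≡1113, 414^4≡1013, 414^8≡809, 414^16≡814, 414^32≡1605, 414^64≡1639, 414^128≡244, 414^256≡944 (mod 1831).
414^458 = 414^(256+128+64+8+2) ≡ 1218 (mod 1831).
Check: 1218² = 1483524 ≡ 414 (mod 1831). The two roots are 613 and 1218.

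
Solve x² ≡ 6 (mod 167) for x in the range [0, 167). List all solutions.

Since 167 ≡ 3 (mod 4), a square root of 6 is 6^((167+1)/4) = 6^42 mod 167.
Repeated squaring: 6^2≡36, 6^4≡127, 6^8≡97, 6^16≡57, 6^32≡76 (mod 167).
6^42 = 6^(32+8+2) ≡ 29 (mod 167).
Check: 29² = 841 ≡ 6 (mod 167). The two roots are 29 and 138.

29, 138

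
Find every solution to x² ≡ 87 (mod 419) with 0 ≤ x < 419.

Since 419 ≡ 3 (mod 4), a square root of 87 is 87^((419+1)/4) = 87^105 mod 419.
Repeated squaring: 87^2≡27, 87^4≡310, 87^8≡149, 87^16≡413, 87^32≡36, 87^64≡39 (mod 419).
87^105 = 87^(64+32+8+1) ≡ 368 (mod 419).
Check: 368² = 135424 ≡ 87 (mod 419). The two roots are 51 and 368.

51, 368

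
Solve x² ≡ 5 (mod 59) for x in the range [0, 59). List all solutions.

Since 59 ≡ 3 (mod 4), a square root of 5 is 5^((59+1)/4) = 5^15 mod 59.
Repeated squaring: 5^2≡25, 5^4≡35, 5^8≡45 (mod 59).
5^15 = 5^(8+4+2+1) ≡ 51 (mod 59).
Check: 51² = 2601 ≡ 5 (mod 59). The two roots are 8 and 51.

8, 51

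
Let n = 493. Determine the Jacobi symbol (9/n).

1

Reciprocity: 9 ≡ 1 and 493 ≡ 1 (mod 4), so (9/493) = +(493/9).
Reduce top mod 9: now compute (7/9).
Reciprocity: 7 ≡ 3 and 9 ≡ 1 (mod 4), so (7/9) = +(9/7).
Reduce top mod 7: now compute (2/7).
Pull out 2: since 7 ≡ 7 (mod 8), (2/7) = +1.
Reached (1/7) = 1. Collecting the sign flips along the way, the symbol is +1.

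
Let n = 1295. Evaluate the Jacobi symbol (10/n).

Pull out 2: since 1295 ≡ 7 (mod 8), (2/1295) = +1.
Reciprocity: 5 ≡ 1 and 1295 ≡ 3 (mod 4), so (5/1295) = +(1295/5).
Reduce top mod 5: now compute (0/5).
Top reduces to 0: gcd > 1, so the symbol is 0.

0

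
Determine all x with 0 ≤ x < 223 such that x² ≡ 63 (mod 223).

Since 223 ≡ 3 (mod 4), a square root of 63 is 63^((223+1)/4) = 63^56 mod 223.
Repeated squaring: 63^2≡178, 63^4≡18, 63^8≡101, 63^16≡166, 63^32≡127 (mod 223).
63^56 = 63^(32+16+8) ≡ 78 (mod 223).
Check: 78² = 6084 ≡ 63 (mod 223). The two roots are 78 and 145.

78, 145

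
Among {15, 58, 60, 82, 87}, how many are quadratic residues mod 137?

3

(15/137) = +1 → QR.
(58/137) = -1 → non-residue.
(60/137) = +1 → QR.
(82/137) = -1 → non-residue.
(87/137) = +1 → QR.
Total quadratic residues among the 5: 3.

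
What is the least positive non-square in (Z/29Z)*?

2

(2/29) = −1, so 2 is the smallest positive non-residue mod 29.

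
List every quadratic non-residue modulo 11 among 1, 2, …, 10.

Square k = 1,…,5 (k and 11−k give the same square):
1²=1, 2²=4, 3²=9, 4²≡5, 5²≡3 (mod 11).
The residues are {1, 3, 4, 5, 9}; the non-residues are the remaining 5 nonzero classes.

2,6,7,8,10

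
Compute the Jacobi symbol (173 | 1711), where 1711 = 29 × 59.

-1

Reciprocity: 173 ≡ 1 and 1711 ≡ 3 (mod 4), so (173/1711) = +(1711/173).
Reduce top mod 173: now compute (154/173).
Pull out 2: since 173 ≡ 5 (mod 8), (2/173) = -1.
Reciprocity: 77 ≡ 1 and 173 ≡ 1 (mod 4), so (77/173) = +(173/77).
Reduce top mod 77: now compute (19/77).
Reciprocity: 19 ≡ 3 and 77 ≡ 1 (mod 4), so (19/77) = +(77/19).
Reduce top mod 19: now compute (1/19).
Reached (1/19) = 1. Collecting the sign flips along the way, the symbol is -1.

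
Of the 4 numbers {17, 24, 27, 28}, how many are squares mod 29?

(17/29) = -1 → non-residue.
(24/29) = +1 → QR.
(27/29) = -1 → non-residue.
(28/29) = +1 → QR.
Total quadratic residues among the 4: 2.

2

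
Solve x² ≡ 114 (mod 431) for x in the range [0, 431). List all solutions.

Since 431 ≡ 3 (mod 4), a square root of 114 is 114^((431+1)/4) = 114^108 mod 431.
Repeated squaring: 114^2≡66, 114^4≡46, 114^8≡392, 114^16≡228, 114^32≡264, 114^64≡305 (mod 431).
114^108 = 114^(64+32+8+4) ≡ 218 (mod 431).
Check: 218² = 47524 ≡ 114 (mod 431). The two roots are 213 and 218.

213, 218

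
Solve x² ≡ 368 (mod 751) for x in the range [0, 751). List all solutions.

Since 751 ≡ 3 (mod 4), a square root of 368 is 368^((751+1)/4) = 368^188 mod 751.
Repeated squaring: 368^2≡244, 368^4≡207, 368^8≡42, 368^16≡262, 368^32≡303, 368^64≡187, 368^128≡423 (mod 751).
368^188 = 368^(128+32+16+8+4) ≡ 676 (mod 751).
Check: 676² = 456976 ≡ 368 (mod 751). The two roots are 75 and 676.

75, 676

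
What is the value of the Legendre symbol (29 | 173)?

1

Reciprocity: 29 ≡ 1 and 173 ≡ 1 (mod 4), so (29/173) = +(173/29).
Reduce top mod 29: now compute (28/29).
Pull out 2^2: since 29 ≡ 5 (mod 8), (2/29) = -1, so (2/29)^2 = +1.
Reciprocity: 7 ≡ 3 and 29 ≡ 1 (mod 4), so (7/29) = +(29/7).
Reduce top mod 7: now compute (1/7).
Reached (1/7) = 1. Collecting the sign flips along the way, the symbol is +1.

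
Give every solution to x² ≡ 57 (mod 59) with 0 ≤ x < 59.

23, 36

Since 59 ≡ 3 (mod 4), a square root of 57 is 57^((59+1)/4) = 57^15 mod 59.
Repeated squaring: 57^2≡4, 57^4≡16, 57^8≡20 (mod 59).
57^15 = 57^(8+4+2+1) ≡ 36 (mod 59).
Check: 36² = 1296 ≡ 57 (mod 59). The two roots are 23 and 36.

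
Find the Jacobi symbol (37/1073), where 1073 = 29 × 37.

0

Reciprocity: 37 ≡ 1 and 1073 ≡ 1 (mod 4), so (37/1073) = +(1073/37).
Reduce top mod 37: now compute (0/37).
Top reduces to 0: gcd > 1, so the symbol is 0.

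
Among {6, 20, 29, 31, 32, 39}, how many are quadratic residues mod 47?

(6/47) = +1 → QR.
(20/47) = -1 → non-residue.
(29/47) = -1 → non-residue.
(31/47) = -1 → non-residue.
(32/47) = +1 → QR.
(39/47) = -1 → non-residue.
Total quadratic residues among the 6: 2.

2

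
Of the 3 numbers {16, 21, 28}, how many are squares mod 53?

(16/53) = +1 → QR.
(21/53) = -1 → non-residue.
(28/53) = +1 → QR.
Total quadratic residues among the 3: 2.

2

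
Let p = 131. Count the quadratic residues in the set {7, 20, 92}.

(7/131) = +1 → QR.
(20/131) = +1 → QR.
(92/131) = -1 → non-residue.
Total quadratic residues among the 3: 2.

2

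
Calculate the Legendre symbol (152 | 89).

First reduce: 152 ≡ 63 (mod 89).
Reciprocity: 63 ≡ 3 and 89 ≡ 1 (mod 4), so (63/89) = +(89/63).
Reduce top mod 63: now compute (26/63).
Pull out 2: since 63 ≡ 7 (mod 8), (2/63) = +1.
Reciprocity: 13 ≡ 1 and 63 ≡ 3 (mod 4), so (13/63) = +(63/13).
Reduce top mod 13: now compute (11/13).
Reciprocity: 11 ≡ 3 and 13 ≡ 1 (mod 4), so (11/13) = +(13/11).
Reduce top mod 11: now compute (2/11).
Pull out 2: since 11 ≡ 3 (mod 8), (2/11) = -1.
Reached (1/11) = 1. Collecting the sign flips along the way, the symbol is -1.

-1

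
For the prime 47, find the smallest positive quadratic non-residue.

5

(2/47) = +1, so 2 is a residue.
(3/47) = +1, so 3 is a residue.
(4/47) = +1, so 4 is a residue.
(5/47) = −1, so 5 is the smallest positive non-residue mod 47.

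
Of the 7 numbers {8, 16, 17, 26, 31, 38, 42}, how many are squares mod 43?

(8/43) = -1 → non-residue.
(16/43) = +1 → QR.
(17/43) = +1 → QR.
(26/43) = -1 → non-residue.
(31/43) = +1 → QR.
(38/43) = +1 → QR.
(42/43) = -1 → non-residue.
Total quadratic residues among the 7: 4.

4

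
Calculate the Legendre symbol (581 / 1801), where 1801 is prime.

Reciprocity: 581 ≡ 1 and 1801 ≡ 1 (mod 4), so (581/1801) = +(1801/581).
Reduce top mod 581: now compute (58/581).
Pull out 2: since 581 ≡ 5 (mod 8), (2/581) = -1.
Reciprocity: 29 ≡ 1 and 581 ≡ 1 (mod 4), so (29/581) = +(581/29).
Reduce top mod 29: now compute (1/29).
Reached (1/29) = 1. Collecting the sign flips along the way, the symbol is -1.

-1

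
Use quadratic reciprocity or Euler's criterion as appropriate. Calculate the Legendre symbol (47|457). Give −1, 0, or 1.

Euler's criterion: (47/457) ≡ 47^228 (mod 457).
47^2 ≡ 381 (mod 457)
47^4 ≡ 292 (mod 457)
47^8 ≡ 262 (mod 457)
47^16 ≡ 94 (mod 457)
47^32 ≡ 153 (mod 457)
47^64 ≡ 102 (mod 457)
47^128 ≡ 350 (mod 457)
47^228 = 47^(128+64+32+4) ≡ 1 (mod 457).
Result is 1, so (47/457) = 1.

1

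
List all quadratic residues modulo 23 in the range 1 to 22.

Square k = 1,…,11 (k and 23−k give the same square):
1²=1, 2²=4, 3²=9, 4²=16, 5²≡2, 6²≡13, 7²≡3, 8²≡18, 9²≡12, 10²≡8, 11²≡6 (mod 23).
So the quadratic residues mod 23 are {1, 2, 3, 4, 6, 8, 9, 12, 13, 16, 18}.

1 2 3 4 6 8 9 12 13 16 18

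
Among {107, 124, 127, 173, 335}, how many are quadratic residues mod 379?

(107/379) = +1 → QR.
(124/379) = -1 → non-residue.
(127/379) = +1 → QR.
(173/379) = +1 → QR.
(335/379) = +1 → QR.
Total quadratic residues among the 5: 4.

4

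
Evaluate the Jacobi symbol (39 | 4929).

0

Reciprocity: 39 ≡ 3 and 4929 ≡ 1 (mod 4), so (39/4929) = +(4929/39).
Reduce top mod 39: now compute (15/39).
Reciprocity: 15 ≡ 3 and 39 ≡ 3 (mod 4), so (15/39) = −(39/15).
Reduce top mod 15: now compute (9/15).
Reciprocity: 9 ≡ 1 and 15 ≡ 3 (mod 4), so (9/15) = +(15/9).
Reduce top mod 9: now compute (6/9).
Pull out 2: since 9 ≡ 1 (mod 8), (2/9) = +1.
Reciprocity: 3 ≡ 3 and 9 ≡ 1 (mod 4), so (3/9) = +(9/3).
Reduce top mod 3: now compute (0/3).
Top reduces to 0: gcd > 1, so the symbol is 0.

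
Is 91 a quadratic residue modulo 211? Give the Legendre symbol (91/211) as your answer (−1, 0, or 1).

-1

Reciprocity: 91 ≡ 3 and 211 ≡ 3 (mod 4), so (91/211) = −(211/91).
Reduce top mod 91: now compute (29/91).
Reciprocity: 29 ≡ 1 and 91 ≡ 3 (mod 4), so (29/91) = +(91/29).
Reduce top mod 29: now compute (4/29).
Pull out 2^2: since 29 ≡ 5 (mod 8), (2/29) = -1, so (2/29)^2 = +1.
Reached (1/29) = 1. Collecting the sign flips along the way, the symbol is -1.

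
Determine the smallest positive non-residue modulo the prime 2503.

(2/2503) = +1, so 2 is a residue.
(3/2503) = −1, so 3 is the smallest positive non-residue mod 2503.

3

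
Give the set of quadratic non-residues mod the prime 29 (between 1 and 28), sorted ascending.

2 3 8 10 11 12 14 15 17 18 19 21 26 27

Square k = 1,…,14 (k and 29−k give the same square):
1²=1, 2²=4, 3²=9, 4²=16, 5²=25, 6²≡7, 7²≡20, 8²≡6, 9²≡23, 10²≡13, 11²≡5, 12²≡28, 13²≡24, 14²≡22 (mod 29).
The residues are {1, 4, 5, 6, 7, 9, 13, 16, 20, 22, 23, 24, 25, 28}; the non-residues are the remaining 14 nonzero classes.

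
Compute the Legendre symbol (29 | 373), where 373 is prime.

Reciprocity: 29 ≡ 1 and 373 ≡ 1 (mod 4), so (29/373) = +(373/29).
Reduce top mod 29: now compute (25/29).
Reciprocity: 25 ≡ 1 and 29 ≡ 1 (mod 4), so (25/29) = +(29/25).
Reduce top mod 25: now compute (4/25).
Pull out 2^2: since 25 ≡ 1 (mod 8), (2/25) = +1, so (2/25)^2 = +1.
Reached (1/25) = 1. Collecting the sign flips along the way, the symbol is +1.

1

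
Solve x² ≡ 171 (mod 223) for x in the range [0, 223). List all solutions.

49, 174

Since 223 ≡ 3 (mod 4), a square root of 171 is 171^((223+1)/4) = 171^56 mod 223.
Repeated squaring: 171^2≡28, 171^4≡115, 171^8≡68, 171^16≡164, 171^32≡136 (mod 223).
171^56 = 171^(32+16+8) ≡ 49 (mod 223).
Check: 49² = 2401 ≡ 171 (mod 223). The two roots are 49 and 174.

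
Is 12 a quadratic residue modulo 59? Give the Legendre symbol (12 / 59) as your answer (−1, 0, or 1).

1

Pull out 2^2: since 59 ≡ 3 (mod 8), (2/59) = -1, so (2/59)^2 = +1.
Reciprocity: 3 ≡ 3 and 59 ≡ 3 (mod 4), so (3/59) = −(59/3).
Reduce top mod 3: now compute (2/3).
Pull out 2: since 3 ≡ 3 (mod 8), (2/3) = -1.
Reached (1/3) = 1. Collecting the sign flips along the way, the symbol is +1.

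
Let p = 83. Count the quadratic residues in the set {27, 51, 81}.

3

(27/83) = +1 → QR.
(51/83) = +1 → QR.
(81/83) = +1 → QR.
Total quadratic residues among the 3: 3.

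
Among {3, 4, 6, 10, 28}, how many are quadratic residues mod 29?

(3/29) = -1 → non-residue.
(4/29) = +1 → QR.
(6/29) = +1 → QR.
(10/29) = -1 → non-residue.
(28/29) = +1 → QR.
Total quadratic residues among the 5: 3.

3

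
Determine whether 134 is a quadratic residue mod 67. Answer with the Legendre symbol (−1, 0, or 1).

First reduce: 134 ≡ 0 (mod 67).
Top reduces to 0: gcd > 1, so the symbol is 0.

0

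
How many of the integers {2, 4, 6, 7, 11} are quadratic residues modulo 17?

2

(2/17) = +1 → QR.
(4/17) = +1 → QR.
(6/17) = -1 → non-residue.
(7/17) = -1 → non-residue.
(11/17) = -1 → non-residue.
Total quadratic residues among the 5: 2.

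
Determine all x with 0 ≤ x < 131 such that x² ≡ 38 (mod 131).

Since 131 ≡ 3 (mod 4), a square root of 38 is 38^((131+1)/4) = 38^33 mod 131.
Repeated squaring: 38^2≡3, 38^4≡9, 38^8≡81, 38^16≡11, 38^32≡121 (mod 131).
38^33 = 38^(32+1) ≡ 13 (mod 131).
Check: 13² = 169 ≡ 38 (mod 131). The two roots are 13 and 118.

13, 118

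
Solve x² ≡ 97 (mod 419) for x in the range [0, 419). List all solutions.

118, 301

Since 419 ≡ 3 (mod 4), a square root of 97 is 97^((419+1)/4) = 97^105 mod 419.
Repeated squaring: 97^2≡191, 97^4≡28, 97^8≡365, 97^16≡402, 97^32≡289, 97^64≡140 (mod 419).
97^105 = 97^(64+32+8+1) ≡ 301 (mod 419).
Check: 301² = 90601 ≡ 97 (mod 419). The two roots are 118 and 301.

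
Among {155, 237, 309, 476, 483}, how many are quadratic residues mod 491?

3

(155/491) = +1 → QR.
(237/491) = +1 → QR.
(309/491) = -1 → non-residue.
(476/491) = -1 → non-residue.
(483/491) = +1 → QR.
Total quadratic residues among the 5: 3.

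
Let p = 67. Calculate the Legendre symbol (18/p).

Pull out 2: since 67 ≡ 3 (mod 8), (2/67) = -1.
Reciprocity: 9 ≡ 1 and 67 ≡ 3 (mod 4), so (9/67) = +(67/9).
Reduce top mod 9: now compute (4/9).
Pull out 2^2: since 9 ≡ 1 (mod 8), (2/9) = +1, so (2/9)^2 = +1.
Reached (1/9) = 1. Collecting the sign flips along the way, the symbol is -1.

-1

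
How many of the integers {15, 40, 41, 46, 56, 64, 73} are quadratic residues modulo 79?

(15/79) = -1 → non-residue.
(40/79) = +1 → QR.
(41/79) = -1 → non-residue.
(46/79) = +1 → QR.
(56/79) = -1 → non-residue.
(64/79) = +1 → QR.
(73/79) = +1 → QR.
Total quadratic residues among the 7: 4.

4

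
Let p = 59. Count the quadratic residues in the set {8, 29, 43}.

(8/59) = -1 → non-residue.
(29/59) = +1 → QR.
(43/59) = -1 → non-residue.
Total quadratic residues among the 3: 1.

1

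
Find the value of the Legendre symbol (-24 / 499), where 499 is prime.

First reduce: -24 ≡ 475 (mod 499).
Reciprocity: 475 ≡ 3 and 499 ≡ 3 (mod 4), so (475/499) = −(499/475).
Reduce top mod 475: now compute (24/475).
Pull out 2^3: since 475 ≡ 3 (mod 8), (2/475) = -1, so (2/475)^3 = -1.
Reciprocity: 3 ≡ 3 and 475 ≡ 3 (mod 4), so (3/475) = −(475/3).
Reduce top mod 3: now compute (1/3).
Reached (1/3) = 1. Collecting the sign flips along the way, the symbol is -1.

-1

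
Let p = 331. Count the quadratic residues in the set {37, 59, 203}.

1

(37/331) = -1 → non-residue.
(59/331) = -1 → non-residue.
(203/331) = +1 → QR.
Total quadratic residues among the 3: 1.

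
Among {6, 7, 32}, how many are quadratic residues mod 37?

1

(6/37) = -1 → non-residue.
(7/37) = +1 → QR.
(32/37) = -1 → non-residue.
Total quadratic residues among the 3: 1.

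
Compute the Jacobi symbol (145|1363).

Reciprocity: 145 ≡ 1 and 1363 ≡ 3 (mod 4), so (145/1363) = +(1363/145).
Reduce top mod 145: now compute (58/145).
Pull out 2: since 145 ≡ 1 (mod 8), (2/145) = +1.
Reciprocity: 29 ≡ 1 and 145 ≡ 1 (mod 4), so (29/145) = +(145/29).
Reduce top mod 29: now compute (0/29).
Top reduces to 0: gcd > 1, so the symbol is 0.

0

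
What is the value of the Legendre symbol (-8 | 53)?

-1

First reduce: -8 ≡ 45 (mod 53).
Reciprocity: 45 ≡ 1 and 53 ≡ 1 (mod 4), so (45/53) = +(53/45).
Reduce top mod 45: now compute (8/45).
Pull out 2^3: since 45 ≡ 5 (mod 8), (2/45) = -1, so (2/45)^3 = -1.
Reached (1/45) = 1. Collecting the sign flips along the way, the symbol is -1.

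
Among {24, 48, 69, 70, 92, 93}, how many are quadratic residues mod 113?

(24/113) = -1 → non-residue.
(48/113) = -1 → non-residue.
(69/113) = +1 → QR.
(70/113) = -1 → non-residue.
(92/113) = -1 → non-residue.
(93/113) = -1 → non-residue.
Total quadratic residues among the 6: 1.

1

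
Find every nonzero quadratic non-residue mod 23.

5 7 10 11 14 15 17 19 20 21 22

Square k = 1,…,11 (k and 23−k give the same square):
1²=1, 2²=4, 3²=9, 4²=16, 5²≡2, 6²≡13, 7²≡3, 8²≡18, 9²≡12, 10²≡8, 11²≡6 (mod 23).
The residues are {1, 2, 3, 4, 6, 8, 9, 12, 13, 16, 18}; the non-residues are the remaining 11 nonzero classes.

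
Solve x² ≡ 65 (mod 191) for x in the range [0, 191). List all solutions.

16, 175

Since 191 ≡ 3 (mod 4), a square root of 65 is 65^((191+1)/4) = 65^48 mod 191.
Repeated squaring: 65^2≡23, 65^4≡147, 65^8≡26, 65^16≡103, 65^32≡104 (mod 191).
65^48 = 65^(32+16) ≡ 16 (mod 191).
Check: 16² = 256 ≡ 65 (mod 191). The two roots are 16 and 175.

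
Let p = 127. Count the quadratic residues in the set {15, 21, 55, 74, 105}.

(15/127) = +1 → QR.
(21/127) = +1 → QR.
(55/127) = -1 → non-residue.
(74/127) = +1 → QR.
(105/127) = -1 → non-residue.
Total quadratic residues among the 5: 3.

3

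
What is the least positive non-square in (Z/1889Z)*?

(2/1889) = +1, so 2 is a residue.
(3/1889) = −1, so 3 is the smallest positive non-residue mod 1889.

3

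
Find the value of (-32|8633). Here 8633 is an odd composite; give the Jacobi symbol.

1

First reduce: -32 ≡ 8601 (mod 8633).
Reciprocity: 8601 ≡ 1 and 8633 ≡ 1 (mod 4), so (8601/8633) = +(8633/8601).
Reduce top mod 8601: now compute (32/8601).
Pull out 2^5: since 8601 ≡ 1 (mod 8), (2/8601) = +1, so (2/8601)^5 = +1.
Reached (1/8601) = 1. Collecting the sign flips along the way, the symbol is +1.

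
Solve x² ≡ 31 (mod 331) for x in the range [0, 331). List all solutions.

32, 299

Since 331 ≡ 3 (mod 4), a square root of 31 is 31^((331+1)/4) = 31^83 mod 331.
Repeated squaring: 31^2≡299, 31^4≡31, 31^8≡299, 31^16≡31, 31^32≡299, 31^64≡31 (mod 331).
31^83 = 31^(64+16+2+1) ≡ 299 (mod 331).
Check: 299² = 89401 ≡ 31 (mod 331). The two roots are 32 and 299.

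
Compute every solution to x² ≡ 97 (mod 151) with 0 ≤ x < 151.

Since 151 ≡ 3 (mod 4), a square root of 97 is 97^((151+1)/4) = 97^38 mod 151.
Repeated squaring: 97^2≡47, 97^4≡95, 97^8≡116, 97^16≡17, 97^32≡138 (mod 151).
97^38 = 97^(32+4+2) ≡ 90 (mod 151).
Check: 90² = 8100 ≡ 97 (mod 151). The two roots are 61 and 90.

61, 90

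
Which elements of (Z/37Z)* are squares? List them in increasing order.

1 3 4 7 9 10 11 12 16 21 25 26 27 28 30 33 34 36

Square k = 1,…,18 (k and 37−k give the same square):
1²=1, 2²=4, 3²=9, 4²=16, 5²=25, 6²=36, 7²≡12, 8²≡27, 9²≡7, 10²≡26, 11²≡10, 12²≡33, 13²≡21, 14²≡11, 15²≡3, 16²≡34, 17²≡30, 18²≡28 (mod 37).
So the quadratic residues mod 37 are {1, 3, 4, 7, 9, 10, 11, 12, 16, 21, 25, 26, 27, 28, 30, 33, 34, 36}.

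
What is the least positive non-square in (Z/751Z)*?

3

(2/751) = +1, so 2 is a residue.
(3/751) = −1, so 3 is the smallest positive non-residue mod 751.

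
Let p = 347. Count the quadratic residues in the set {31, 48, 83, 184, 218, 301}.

(31/347) = +1 → QR.
(48/347) = +1 → QR.
(83/347) = +1 → QR.
(184/347) = +1 → QR.
(218/347) = -1 → non-residue.
(301/347) = -1 → non-residue.
Total quadratic residues among the 6: 4.

4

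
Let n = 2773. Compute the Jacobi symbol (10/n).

Pull out 2: since 2773 ≡ 5 (mod 8), (2/2773) = -1.
Reciprocity: 5 ≡ 1 and 2773 ≡ 1 (mod 4), so (5/2773) = +(2773/5).
Reduce top mod 5: now compute (3/5).
Reciprocity: 3 ≡ 3 and 5 ≡ 1 (mod 4), so (3/5) = +(5/3).
Reduce top mod 3: now compute (2/3).
Pull out 2: since 3 ≡ 3 (mod 8), (2/3) = -1.
Reached (1/3) = 1. Collecting the sign flips along the way, the symbol is +1.

1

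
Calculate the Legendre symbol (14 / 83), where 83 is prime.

Euler's criterion: (14/83) ≡ 14^41 (mod 83).
14^2 ≡ 30 (mod 83)
14^4 ≡ 70 (mod 83)
14^8 ≡ 3 (mod 83)
14^16 ≡ 9 (mod 83)
14^32 ≡ 81 (mod 83)
14^41 = 14^(32+8+1) ≡ 82 (mod 83).
Result is 82 ≡ −1, so (14/83) = −1.

-1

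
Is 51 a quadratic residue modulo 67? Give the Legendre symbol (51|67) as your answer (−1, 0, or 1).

-1

Reciprocity: 51 ≡ 3 and 67 ≡ 3 (mod 4), so (51/67) = −(67/51).
Reduce top mod 51: now compute (16/51).
Pull out 2^4: since 51 ≡ 3 (mod 8), (2/51) = -1, so (2/51)^4 = +1.
Reached (1/51) = 1. Collecting the sign flips along the way, the symbol is -1.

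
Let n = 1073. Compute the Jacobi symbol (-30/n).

First reduce: -30 ≡ 1043 (mod 1073).
Reciprocity: 1043 ≡ 3 and 1073 ≡ 1 (mod 4), so (1043/1073) = +(1073/1043).
Reduce top mod 1043: now compute (30/1043).
Pull out 2: since 1043 ≡ 3 (mod 8), (2/1043) = -1.
Reciprocity: 15 ≡ 3 and 1043 ≡ 3 (mod 4), so (15/1043) = −(1043/15).
Reduce top mod 15: now compute (8/15).
Pull out 2^3: since 15 ≡ 7 (mod 8), (2/15) = +1, so (2/15)^3 = +1.
Reached (1/15) = 1. Collecting the sign flips along the way, the symbol is +1.

1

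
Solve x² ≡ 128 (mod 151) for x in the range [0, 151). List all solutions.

66, 85

Since 151 ≡ 3 (mod 4), a square root of 128 is 128^((151+1)/4) = 128^38 mod 151.
Repeated squaring: 128^2≡76, 128^4≡38, 128^8≡85, 128^16≡128, 128^32≡76 (mod 151).
128^38 = 128^(32+4+2) ≡ 85 (mod 151).
Check: 85² = 7225 ≡ 128 (mod 151). The two roots are 66 and 85.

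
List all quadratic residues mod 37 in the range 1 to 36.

Square k = 1,…,18 (k and 37−k give the same square):
1²=1, 2²=4, 3²=9, 4²=16, 5²=25, 6²=36, 7²≡12, 8²≡27, 9²≡7, 10²≡26, 11²≡10, 12²≡33, 13²≡21, 14²≡11, 15²≡3, 16²≡34, 17²≡30, 18²≡28 (mod 37).
So the quadratic residues mod 37 are {1, 3, 4, 7, 9, 10, 11, 12, 16, 21, 25, 26, 27, 28, 30, 33, 34, 36}.

1, 3, 4, 7, 9, 10, 11, 12, 16, 21, 25, 26, 27, 28, 30, 33, 34, 36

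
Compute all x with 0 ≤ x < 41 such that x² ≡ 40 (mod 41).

9, 32

41 ≡ 1 (mod 4), so we find a root by search.
Trying successive values, 9² = 81 ≡ 40 (mod 41). The other root is 41 − 9 = 32.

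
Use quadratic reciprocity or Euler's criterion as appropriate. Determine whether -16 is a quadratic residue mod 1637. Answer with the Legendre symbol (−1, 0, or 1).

First reduce: -16 ≡ 1621 (mod 1637).
Reciprocity: 1621 ≡ 1 and 1637 ≡ 1 (mod 4), so (1621/1637) = +(1637/1621).
Reduce top mod 1621: now compute (16/1621).
Pull out 2^4: since 1621 ≡ 5 (mod 8), (2/1621) = -1, so (2/1621)^4 = +1.
Reached (1/1621) = 1. Collecting the sign flips along the way, the symbol is +1.

1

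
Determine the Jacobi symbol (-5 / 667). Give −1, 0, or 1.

1

First reduce: -5 ≡ 662 (mod 667).
Pull out 2: since 667 ≡ 3 (mod 8), (2/667) = -1.
Reciprocity: 331 ≡ 3 and 667 ≡ 3 (mod 4), so (331/667) = −(667/331).
Reduce top mod 331: now compute (5/331).
Reciprocity: 5 ≡ 1 and 331 ≡ 3 (mod 4), so (5/331) = +(331/5).
Reduce top mod 5: now compute (1/5).
Reached (1/5) = 1. Collecting the sign flips along the way, the symbol is +1.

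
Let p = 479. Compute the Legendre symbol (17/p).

-1

Reciprocity: 17 ≡ 1 and 479 ≡ 3 (mod 4), so (17/479) = +(479/17).
Reduce top mod 17: now compute (3/17).
Reciprocity: 3 ≡ 3 and 17 ≡ 1 (mod 4), so (3/17) = +(17/3).
Reduce top mod 3: now compute (2/3).
Pull out 2: since 3 ≡ 3 (mod 8), (2/3) = -1.
Reached (1/3) = 1. Collecting the sign flips along the way, the symbol is -1.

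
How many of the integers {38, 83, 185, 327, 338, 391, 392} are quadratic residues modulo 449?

(38/449) = -1 → non-residue.
(83/449) = -1 → non-residue.
(185/449) = -1 → non-residue.
(327/449) = +1 → QR.
(338/449) = +1 → QR.
(391/449) = -1 → non-residue.
(392/449) = +1 → QR.
Total quadratic residues among the 7: 3.

3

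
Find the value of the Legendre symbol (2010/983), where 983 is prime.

First reduce: 2010 ≡ 44 (mod 983).
Pull out 2^2: since 983 ≡ 7 (mod 8), (2/983) = +1, so (2/983)^2 = +1.
Reciprocity: 11 ≡ 3 and 983 ≡ 3 (mod 4), so (11/983) = −(983/11).
Reduce top mod 11: now compute (4/11).
Pull out 2^2: since 11 ≡ 3 (mod 8), (2/11) = -1, so (2/11)^2 = +1.
Reached (1/11) = 1. Collecting the sign flips along the way, the symbol is -1.

-1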